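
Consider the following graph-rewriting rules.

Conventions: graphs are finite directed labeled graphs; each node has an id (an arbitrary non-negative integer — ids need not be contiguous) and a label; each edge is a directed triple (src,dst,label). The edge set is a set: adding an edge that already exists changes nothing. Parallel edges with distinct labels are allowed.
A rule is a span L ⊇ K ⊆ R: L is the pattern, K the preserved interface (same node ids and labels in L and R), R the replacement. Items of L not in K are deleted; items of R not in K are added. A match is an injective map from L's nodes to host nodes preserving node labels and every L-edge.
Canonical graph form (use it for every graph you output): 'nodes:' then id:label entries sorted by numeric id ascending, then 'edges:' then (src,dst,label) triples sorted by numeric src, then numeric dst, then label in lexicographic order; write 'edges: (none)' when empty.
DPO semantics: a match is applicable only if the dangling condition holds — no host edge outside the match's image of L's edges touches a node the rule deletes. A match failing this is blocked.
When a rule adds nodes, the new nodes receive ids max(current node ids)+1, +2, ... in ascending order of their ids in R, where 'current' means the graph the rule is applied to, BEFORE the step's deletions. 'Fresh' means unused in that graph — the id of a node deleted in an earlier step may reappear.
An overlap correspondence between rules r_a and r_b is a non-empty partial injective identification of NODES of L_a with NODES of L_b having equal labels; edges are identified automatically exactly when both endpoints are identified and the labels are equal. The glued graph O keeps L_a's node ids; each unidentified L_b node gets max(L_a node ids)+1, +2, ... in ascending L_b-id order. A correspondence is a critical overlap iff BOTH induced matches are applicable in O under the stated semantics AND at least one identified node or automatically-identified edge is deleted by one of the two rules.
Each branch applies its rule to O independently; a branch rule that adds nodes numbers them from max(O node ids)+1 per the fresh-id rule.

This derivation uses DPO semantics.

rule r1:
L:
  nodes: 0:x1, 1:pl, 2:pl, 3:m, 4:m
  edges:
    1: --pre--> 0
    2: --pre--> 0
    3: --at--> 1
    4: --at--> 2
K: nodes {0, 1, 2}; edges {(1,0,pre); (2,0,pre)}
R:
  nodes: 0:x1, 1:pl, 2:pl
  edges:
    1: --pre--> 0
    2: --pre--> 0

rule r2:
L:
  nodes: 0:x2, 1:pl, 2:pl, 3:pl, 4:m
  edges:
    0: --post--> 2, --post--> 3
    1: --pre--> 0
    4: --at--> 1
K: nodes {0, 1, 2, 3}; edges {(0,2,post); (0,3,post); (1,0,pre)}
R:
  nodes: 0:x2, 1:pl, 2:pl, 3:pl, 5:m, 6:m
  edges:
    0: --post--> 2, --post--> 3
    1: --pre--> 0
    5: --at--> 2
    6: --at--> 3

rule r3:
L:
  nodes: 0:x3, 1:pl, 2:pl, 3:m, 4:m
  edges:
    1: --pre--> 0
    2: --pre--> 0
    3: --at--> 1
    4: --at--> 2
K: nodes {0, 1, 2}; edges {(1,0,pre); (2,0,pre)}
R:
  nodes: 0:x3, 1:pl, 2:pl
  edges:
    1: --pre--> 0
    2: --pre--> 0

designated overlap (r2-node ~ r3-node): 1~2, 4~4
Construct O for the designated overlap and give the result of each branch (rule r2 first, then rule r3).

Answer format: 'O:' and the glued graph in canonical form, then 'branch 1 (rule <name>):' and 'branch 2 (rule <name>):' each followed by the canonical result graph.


O:
nodes: 0:x2, 1:pl, 2:pl, 3:pl, 4:m, 5:x3, 6:pl, 7:m
edges: (0,2,post); (0,3,post); (1,0,pre); (1,5,pre); (4,1,at); (6,5,pre); (7,6,at)
branch 1 (rule r2):
nodes: 0:x2, 1:pl, 2:pl, 3:pl, 5:x3, 6:pl, 7:m, 8:m, 9:m
edges: (0,2,post); (0,3,post); (1,0,pre); (1,5,pre); (6,5,pre); (7,6,at); (8,2,at); (9,3,at)
branch 2 (rule r3):
nodes: 0:x2, 1:pl, 2:pl, 3:pl, 5:x3, 6:pl
edges: (0,2,post); (0,3,post); (1,0,pre); (1,5,pre); (6,5,pre)


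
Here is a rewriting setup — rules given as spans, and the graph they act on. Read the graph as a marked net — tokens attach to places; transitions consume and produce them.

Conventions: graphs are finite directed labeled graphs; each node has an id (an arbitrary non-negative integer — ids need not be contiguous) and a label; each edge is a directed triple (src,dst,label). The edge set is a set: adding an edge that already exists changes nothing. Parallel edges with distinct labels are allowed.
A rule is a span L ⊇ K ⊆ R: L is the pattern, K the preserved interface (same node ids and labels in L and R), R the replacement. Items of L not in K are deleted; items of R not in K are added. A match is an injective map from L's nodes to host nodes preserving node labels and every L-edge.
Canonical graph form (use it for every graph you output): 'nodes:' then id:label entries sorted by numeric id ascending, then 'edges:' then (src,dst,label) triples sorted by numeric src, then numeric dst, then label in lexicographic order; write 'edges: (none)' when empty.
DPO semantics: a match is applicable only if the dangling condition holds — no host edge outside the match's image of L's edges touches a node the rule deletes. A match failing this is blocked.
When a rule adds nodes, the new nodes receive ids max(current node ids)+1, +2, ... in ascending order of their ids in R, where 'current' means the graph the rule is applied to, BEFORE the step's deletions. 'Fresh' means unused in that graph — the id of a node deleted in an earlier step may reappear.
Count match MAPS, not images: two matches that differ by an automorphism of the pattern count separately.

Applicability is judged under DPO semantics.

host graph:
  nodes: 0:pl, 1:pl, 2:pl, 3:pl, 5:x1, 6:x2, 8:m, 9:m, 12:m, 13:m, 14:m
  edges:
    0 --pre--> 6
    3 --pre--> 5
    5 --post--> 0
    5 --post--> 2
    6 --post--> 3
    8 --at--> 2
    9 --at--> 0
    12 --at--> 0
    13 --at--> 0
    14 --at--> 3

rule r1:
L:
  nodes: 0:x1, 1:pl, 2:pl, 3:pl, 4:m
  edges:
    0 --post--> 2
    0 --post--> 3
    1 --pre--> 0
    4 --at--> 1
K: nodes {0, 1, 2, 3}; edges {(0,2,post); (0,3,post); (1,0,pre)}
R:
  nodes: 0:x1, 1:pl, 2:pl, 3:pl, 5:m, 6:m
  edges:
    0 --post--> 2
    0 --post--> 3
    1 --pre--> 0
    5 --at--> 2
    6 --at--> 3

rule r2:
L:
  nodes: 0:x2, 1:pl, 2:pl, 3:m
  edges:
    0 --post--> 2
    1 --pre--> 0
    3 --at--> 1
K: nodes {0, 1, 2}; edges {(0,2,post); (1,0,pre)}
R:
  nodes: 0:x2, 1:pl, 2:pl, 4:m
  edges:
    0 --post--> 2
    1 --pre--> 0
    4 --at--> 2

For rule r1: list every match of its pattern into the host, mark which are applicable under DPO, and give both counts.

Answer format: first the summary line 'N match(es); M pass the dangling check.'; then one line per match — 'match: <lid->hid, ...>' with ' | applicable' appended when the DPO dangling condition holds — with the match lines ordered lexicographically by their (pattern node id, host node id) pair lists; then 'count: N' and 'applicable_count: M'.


2 match(es); 2 pass the dangling check.
match: 0->5, 1->3, 2->0, 3->2, 4->14 | applicable
match: 0->5, 1->3, 2->2, 3->0, 4->14 | applicable
count: 2
applicable_count: 2


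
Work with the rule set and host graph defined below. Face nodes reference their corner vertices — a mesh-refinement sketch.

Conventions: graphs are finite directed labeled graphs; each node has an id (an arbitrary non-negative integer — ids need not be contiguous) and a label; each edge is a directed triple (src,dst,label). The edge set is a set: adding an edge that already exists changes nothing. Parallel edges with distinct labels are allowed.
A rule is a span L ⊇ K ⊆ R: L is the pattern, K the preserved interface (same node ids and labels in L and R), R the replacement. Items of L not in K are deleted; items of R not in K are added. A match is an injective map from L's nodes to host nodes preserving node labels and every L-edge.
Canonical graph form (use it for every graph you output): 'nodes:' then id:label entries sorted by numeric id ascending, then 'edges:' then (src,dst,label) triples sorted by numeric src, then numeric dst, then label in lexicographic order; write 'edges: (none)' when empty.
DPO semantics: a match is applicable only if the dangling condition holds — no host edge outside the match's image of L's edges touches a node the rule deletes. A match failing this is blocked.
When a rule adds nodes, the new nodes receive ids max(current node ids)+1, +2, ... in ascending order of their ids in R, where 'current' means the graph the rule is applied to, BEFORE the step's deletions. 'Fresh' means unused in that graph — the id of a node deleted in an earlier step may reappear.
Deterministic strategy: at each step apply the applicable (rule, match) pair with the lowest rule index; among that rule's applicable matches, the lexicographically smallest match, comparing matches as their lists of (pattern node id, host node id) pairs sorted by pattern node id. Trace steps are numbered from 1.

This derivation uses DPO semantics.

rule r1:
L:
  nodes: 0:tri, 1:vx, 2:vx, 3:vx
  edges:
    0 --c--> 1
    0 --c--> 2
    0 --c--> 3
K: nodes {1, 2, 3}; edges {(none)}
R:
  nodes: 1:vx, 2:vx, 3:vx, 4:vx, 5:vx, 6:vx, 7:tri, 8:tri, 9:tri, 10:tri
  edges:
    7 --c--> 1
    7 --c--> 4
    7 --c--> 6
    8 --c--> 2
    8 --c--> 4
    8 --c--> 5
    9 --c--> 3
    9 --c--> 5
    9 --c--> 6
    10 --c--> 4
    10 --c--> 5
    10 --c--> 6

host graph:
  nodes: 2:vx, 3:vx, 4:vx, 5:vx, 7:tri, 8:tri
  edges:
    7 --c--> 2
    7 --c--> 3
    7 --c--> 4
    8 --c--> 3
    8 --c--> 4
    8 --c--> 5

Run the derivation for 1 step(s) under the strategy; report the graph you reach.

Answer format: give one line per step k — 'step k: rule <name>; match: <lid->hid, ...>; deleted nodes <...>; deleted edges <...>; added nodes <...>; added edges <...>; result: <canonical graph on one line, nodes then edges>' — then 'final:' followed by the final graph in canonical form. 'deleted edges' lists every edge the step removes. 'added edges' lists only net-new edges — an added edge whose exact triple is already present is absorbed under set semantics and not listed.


step 1: rule r1; match: 0->7, 1->2, 2->3, 3->4; deleted nodes 7; deleted edges (7,2,c); (7,3,c); (7,4,c); added nodes 9, 10, 11, 12, 13, 14, 15; added edges (12,2,c); (12,9,c); (12,11,c); (13,3,c); (13,9,c); (13,10,c); (14,4,c); (14,10,c); (14,11,c); (15,9,c); (15,10,c); (15,11,c); result: nodes: 2:vx, 3:vx, 4:vx, 5:vx, 8:tri, 9:vx, 10:vx, 11:vx, 12:tri, 13:tri, 14:tri, 15:tri edges: (8,3,c); (8,4,c); (8,5,c); (12,2,c); (12,9,c); (12,11,c); (13,3,c); (13,9,c); (13,10,c); (14,4,c); (14,10,c); (14,11,c); (15,9,c); (15,10,c); (15,11,c)
final:
nodes: 2:vx, 3:vx, 4:vx, 5:vx, 8:tri, 9:vx, 10:vx, 11:vx, 12:tri, 13:tri, 14:tri, 15:tri
edges: (8,3,c); (8,4,c); (8,5,c); (12,2,c); (12,9,c); (12,11,c); (13,3,c); (13,9,c); (13,10,c); (14,4,c); (14,10,c); (14,11,c); (15,9,c); (15,10,c); (15,11,c)


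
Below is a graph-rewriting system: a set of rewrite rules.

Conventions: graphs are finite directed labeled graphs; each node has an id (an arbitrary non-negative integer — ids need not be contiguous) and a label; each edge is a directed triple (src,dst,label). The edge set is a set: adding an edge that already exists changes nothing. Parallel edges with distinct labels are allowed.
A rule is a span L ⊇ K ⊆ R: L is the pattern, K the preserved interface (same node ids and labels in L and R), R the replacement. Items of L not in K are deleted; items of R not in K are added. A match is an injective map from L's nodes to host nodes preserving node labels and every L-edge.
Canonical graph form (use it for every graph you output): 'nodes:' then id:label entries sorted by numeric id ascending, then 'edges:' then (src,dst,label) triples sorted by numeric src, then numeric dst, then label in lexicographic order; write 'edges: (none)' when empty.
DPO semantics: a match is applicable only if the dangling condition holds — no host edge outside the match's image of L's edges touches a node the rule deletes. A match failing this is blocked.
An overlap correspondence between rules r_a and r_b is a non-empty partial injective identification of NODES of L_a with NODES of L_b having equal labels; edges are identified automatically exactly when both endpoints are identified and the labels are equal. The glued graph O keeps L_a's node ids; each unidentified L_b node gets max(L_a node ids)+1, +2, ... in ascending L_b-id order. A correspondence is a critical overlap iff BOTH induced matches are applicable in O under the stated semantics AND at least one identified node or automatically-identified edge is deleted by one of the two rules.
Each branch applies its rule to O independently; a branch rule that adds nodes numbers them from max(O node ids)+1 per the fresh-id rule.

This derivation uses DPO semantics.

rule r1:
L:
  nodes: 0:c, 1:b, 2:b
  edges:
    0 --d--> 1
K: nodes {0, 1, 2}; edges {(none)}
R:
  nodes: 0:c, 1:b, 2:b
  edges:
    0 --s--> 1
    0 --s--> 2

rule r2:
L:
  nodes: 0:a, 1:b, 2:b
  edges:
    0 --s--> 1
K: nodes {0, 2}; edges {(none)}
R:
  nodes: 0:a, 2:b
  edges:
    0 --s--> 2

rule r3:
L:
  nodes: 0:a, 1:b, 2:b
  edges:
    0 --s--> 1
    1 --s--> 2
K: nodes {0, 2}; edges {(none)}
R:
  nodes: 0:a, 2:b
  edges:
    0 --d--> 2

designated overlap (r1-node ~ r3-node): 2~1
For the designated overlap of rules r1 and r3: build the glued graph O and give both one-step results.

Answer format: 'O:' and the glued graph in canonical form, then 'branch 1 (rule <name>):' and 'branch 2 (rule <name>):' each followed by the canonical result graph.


O:
nodes: 0:c, 1:b, 2:b, 3:a, 4:b
edges: (0,1,d); (2,4,s); (3,2,s)
branch 1 (rule r1):
nodes: 0:c, 1:b, 2:b, 3:a, 4:b
edges: (0,1,s); (0,2,s); (2,4,s); (3,2,s)
branch 2 (rule r3):
nodes: 0:c, 1:b, 3:a, 4:b
edges: (0,1,d); (3,4,d)


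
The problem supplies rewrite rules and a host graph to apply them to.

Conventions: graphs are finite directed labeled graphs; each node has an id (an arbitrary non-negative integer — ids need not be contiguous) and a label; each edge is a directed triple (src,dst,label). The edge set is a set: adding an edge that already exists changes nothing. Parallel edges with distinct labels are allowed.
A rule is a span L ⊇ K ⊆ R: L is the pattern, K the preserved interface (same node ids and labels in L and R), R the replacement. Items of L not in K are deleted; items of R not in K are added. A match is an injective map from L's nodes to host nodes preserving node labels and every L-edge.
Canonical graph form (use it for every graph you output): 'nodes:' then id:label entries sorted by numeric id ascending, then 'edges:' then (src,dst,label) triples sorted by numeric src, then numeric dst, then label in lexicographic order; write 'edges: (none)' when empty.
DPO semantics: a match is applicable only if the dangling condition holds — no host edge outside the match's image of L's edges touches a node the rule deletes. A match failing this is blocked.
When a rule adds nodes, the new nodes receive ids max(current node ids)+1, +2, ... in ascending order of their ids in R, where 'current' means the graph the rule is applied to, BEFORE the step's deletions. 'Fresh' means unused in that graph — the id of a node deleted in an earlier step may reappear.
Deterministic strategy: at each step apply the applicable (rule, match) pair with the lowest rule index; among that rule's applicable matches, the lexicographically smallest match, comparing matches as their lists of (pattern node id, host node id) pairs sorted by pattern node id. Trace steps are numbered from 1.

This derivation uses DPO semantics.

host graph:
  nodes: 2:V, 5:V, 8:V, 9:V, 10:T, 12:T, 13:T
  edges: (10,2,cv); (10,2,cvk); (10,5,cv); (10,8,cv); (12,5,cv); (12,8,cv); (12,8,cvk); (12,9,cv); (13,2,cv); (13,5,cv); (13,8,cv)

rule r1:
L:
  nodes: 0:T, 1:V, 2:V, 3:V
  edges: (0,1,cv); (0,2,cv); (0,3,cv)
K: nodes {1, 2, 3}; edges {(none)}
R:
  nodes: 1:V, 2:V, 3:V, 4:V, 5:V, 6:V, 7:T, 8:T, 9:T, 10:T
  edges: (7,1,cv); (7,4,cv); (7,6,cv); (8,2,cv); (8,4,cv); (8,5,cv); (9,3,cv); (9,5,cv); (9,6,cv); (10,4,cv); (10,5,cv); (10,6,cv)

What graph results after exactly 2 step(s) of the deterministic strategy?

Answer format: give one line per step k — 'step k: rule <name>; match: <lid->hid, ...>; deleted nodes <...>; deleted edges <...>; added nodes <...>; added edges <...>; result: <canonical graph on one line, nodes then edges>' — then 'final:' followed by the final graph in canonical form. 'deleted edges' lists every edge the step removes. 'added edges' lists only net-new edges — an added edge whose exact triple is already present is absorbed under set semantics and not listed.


step 1: rule r1; match: 0->13, 1->2, 2->5, 3->8; deleted nodes 13; deleted edges (13,2,cv); (13,5,cv); (13,8,cv); added nodes 14, 15, 16, 17, 18, 19, 20; added edges (17,2,cv); (17,14,cv); (17,16,cv); (18,5,cv); (18,14,cv); (18,15,cv); (19,8,cv); (19,15,cv); (19,16,cv); (20,14,cv); (20,15,cv); (20,16,cv); result: nodes: 2:V, 5:V, 8:V, 9:V, 10:T, 12:T, 14:V, 15:V, 16:V, 17:T, 18:T, 19:T, 20:T edges: (10,2,cv); (10,2,cvk); (10,5,cv); (10,8,cv); (12,5,cv); (12,8,cv); (12,8,cvk); (12,9,cv); (17,2,cv); (17,14,cv); (17,16,cv); (18,5,cv); (18,14,cv); (18,15,cv); (19,8,cv); (19,15,cv); (19,16,cv); (20,14,cv); (20,15,cv); (20,16,cv)
step 2: rule r1; match: 0->17, 1->2, 2->14, 3->16; deleted nodes 17; deleted edges (17,2,cv); (17,14,cv); (17,16,cv); added nodes 21, 22, 23, 24, 25, 26, 27; added edges (24,2,cv); (24,21,cv); (24,23,cv); (25,14,cv); (25,21,cv); (25,22,cv); (26,16,cv); (26,22,cv); (26,23,cv); (27,21,cv); (27,22,cv); (27,23,cv); result: nodes: 2:V, 5:V, 8:V, 9:V, 10:T, 12:T, 14:V, 15:V, 16:V, 18:T, 19:T, 20:T, 21:V, 22:V, 23:V, 24:T, 25:T, 26:T, 27:T edges: (10,2,cv); (10,2,cvk); (10,5,cv); (10,8,cv); (12,5,cv); (12,8,cv); (12,8,cvk); (12,9,cv); (18,5,cv); (18,14,cv); (18,15,cv); (19,8,cv); (19,15,cv); (19,16,cv); (20,14,cv); (20,15,cv); (20,16,cv); (24,2,cv); (24,21,cv); (24,23,cv); (25,14,cv); (25,21,cv); (25,22,cv); (26,16,cv); (26,22,cv); (26,23,cv); (27,21,cv); (27,22,cv); (27,23,cv)
final:
nodes: 2:V, 5:V, 8:V, 9:V, 10:T, 12:T, 14:V, 15:V, 16:V, 18:T, 19:T, 20:T, 21:V, 22:V, 23:V, 24:T, 25:T, 26:T, 27:T
edges: (10,2,cv); (10,2,cvk); (10,5,cv); (10,8,cv); (12,5,cv); (12,8,cv); (12,8,cvk); (12,9,cv); (18,5,cv); (18,14,cv); (18,15,cv); (19,8,cv); (19,15,cv); (19,16,cv); (20,14,cv); (20,15,cv); (20,16,cv); (24,2,cv); (24,21,cv); (24,23,cv); (25,14,cv); (25,21,cv); (25,22,cv); (26,16,cv); (26,22,cv); (26,23,cv); (27,21,cv); (27,22,cv); (27,23,cv)


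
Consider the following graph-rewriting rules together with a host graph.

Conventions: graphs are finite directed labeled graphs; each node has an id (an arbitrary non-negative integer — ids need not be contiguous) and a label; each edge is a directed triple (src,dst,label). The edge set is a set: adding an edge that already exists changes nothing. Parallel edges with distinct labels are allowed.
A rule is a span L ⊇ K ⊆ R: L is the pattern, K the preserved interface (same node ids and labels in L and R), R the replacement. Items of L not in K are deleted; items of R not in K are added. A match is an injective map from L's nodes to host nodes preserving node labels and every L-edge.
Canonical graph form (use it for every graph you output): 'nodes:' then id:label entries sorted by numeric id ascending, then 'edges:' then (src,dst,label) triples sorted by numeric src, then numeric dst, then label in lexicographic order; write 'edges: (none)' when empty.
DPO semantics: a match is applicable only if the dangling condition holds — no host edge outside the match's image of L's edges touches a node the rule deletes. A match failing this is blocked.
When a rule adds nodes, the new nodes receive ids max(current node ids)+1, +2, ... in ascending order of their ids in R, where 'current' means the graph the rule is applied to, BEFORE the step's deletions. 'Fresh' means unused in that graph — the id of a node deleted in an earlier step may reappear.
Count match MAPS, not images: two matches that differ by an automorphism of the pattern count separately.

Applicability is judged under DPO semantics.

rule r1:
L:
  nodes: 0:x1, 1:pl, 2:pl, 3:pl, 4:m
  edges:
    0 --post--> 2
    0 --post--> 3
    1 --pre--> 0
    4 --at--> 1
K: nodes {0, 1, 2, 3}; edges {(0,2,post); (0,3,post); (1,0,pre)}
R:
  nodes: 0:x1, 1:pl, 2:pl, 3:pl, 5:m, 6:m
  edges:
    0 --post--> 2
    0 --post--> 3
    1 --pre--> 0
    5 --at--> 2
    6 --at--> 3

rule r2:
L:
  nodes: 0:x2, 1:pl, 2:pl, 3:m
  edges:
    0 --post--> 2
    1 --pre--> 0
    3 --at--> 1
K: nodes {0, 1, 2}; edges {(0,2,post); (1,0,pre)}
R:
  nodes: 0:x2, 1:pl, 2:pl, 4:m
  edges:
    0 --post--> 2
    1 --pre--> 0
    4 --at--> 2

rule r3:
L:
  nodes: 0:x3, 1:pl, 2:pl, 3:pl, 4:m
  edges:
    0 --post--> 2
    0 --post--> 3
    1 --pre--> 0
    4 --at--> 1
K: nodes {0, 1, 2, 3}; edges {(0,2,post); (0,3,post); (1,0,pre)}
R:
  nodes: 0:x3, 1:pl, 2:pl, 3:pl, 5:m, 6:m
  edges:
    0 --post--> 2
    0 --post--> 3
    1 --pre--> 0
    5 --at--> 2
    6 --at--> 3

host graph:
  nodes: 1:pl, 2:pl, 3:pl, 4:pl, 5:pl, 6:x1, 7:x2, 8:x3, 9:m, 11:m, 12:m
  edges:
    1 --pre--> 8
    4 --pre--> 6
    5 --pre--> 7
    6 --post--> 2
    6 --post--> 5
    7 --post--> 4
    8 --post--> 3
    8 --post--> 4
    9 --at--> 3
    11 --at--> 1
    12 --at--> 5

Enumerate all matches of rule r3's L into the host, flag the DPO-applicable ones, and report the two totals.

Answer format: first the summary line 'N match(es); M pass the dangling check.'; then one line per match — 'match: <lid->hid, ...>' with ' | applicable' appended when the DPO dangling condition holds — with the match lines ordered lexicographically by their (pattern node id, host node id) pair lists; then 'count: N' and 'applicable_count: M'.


2 match(es); 2 pass the dangling check.
match: 0->8, 1->1, 2->3, 3->4, 4->11 | applicable
match: 0->8, 1->1, 2->4, 3->3, 4->11 | applicable
count: 2
applicable_count: 2


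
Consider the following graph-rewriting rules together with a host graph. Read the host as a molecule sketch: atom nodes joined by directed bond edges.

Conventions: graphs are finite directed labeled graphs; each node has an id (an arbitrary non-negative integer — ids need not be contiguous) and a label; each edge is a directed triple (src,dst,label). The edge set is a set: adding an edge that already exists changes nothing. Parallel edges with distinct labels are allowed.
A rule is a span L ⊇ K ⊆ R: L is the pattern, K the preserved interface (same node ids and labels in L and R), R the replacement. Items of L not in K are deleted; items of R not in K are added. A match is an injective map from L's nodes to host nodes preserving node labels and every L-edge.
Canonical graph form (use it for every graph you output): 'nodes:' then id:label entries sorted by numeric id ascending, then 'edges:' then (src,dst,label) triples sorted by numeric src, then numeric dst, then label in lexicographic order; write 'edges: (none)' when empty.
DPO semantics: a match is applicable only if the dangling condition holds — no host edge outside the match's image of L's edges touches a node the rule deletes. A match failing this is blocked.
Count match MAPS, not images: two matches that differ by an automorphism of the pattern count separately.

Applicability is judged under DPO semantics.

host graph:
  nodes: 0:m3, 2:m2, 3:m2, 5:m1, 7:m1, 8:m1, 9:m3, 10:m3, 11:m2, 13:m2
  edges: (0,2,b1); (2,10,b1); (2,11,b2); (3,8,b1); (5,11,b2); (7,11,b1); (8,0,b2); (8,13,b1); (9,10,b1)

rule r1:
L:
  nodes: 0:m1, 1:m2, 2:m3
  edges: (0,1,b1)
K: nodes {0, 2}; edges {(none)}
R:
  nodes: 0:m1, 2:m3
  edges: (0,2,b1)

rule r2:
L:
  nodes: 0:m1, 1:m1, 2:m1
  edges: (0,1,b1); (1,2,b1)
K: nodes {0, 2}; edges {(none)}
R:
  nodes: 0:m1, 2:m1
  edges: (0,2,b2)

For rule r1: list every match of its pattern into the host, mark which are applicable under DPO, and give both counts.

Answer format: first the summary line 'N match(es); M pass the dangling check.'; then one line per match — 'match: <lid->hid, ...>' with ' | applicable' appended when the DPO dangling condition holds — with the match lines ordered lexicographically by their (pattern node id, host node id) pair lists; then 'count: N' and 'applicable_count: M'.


6 match(es); 3 pass the dangling check.
match: 0->7, 1->11, 2->0
match: 0->7, 1->11, 2->9
match: 0->7, 1->11, 2->10
match: 0->8, 1->13, 2->0 | applicable
match: 0->8, 1->13, 2->9 | applicable
match: 0->8, 1->13, 2->10 | applicable
count: 6
applicable_count: 3


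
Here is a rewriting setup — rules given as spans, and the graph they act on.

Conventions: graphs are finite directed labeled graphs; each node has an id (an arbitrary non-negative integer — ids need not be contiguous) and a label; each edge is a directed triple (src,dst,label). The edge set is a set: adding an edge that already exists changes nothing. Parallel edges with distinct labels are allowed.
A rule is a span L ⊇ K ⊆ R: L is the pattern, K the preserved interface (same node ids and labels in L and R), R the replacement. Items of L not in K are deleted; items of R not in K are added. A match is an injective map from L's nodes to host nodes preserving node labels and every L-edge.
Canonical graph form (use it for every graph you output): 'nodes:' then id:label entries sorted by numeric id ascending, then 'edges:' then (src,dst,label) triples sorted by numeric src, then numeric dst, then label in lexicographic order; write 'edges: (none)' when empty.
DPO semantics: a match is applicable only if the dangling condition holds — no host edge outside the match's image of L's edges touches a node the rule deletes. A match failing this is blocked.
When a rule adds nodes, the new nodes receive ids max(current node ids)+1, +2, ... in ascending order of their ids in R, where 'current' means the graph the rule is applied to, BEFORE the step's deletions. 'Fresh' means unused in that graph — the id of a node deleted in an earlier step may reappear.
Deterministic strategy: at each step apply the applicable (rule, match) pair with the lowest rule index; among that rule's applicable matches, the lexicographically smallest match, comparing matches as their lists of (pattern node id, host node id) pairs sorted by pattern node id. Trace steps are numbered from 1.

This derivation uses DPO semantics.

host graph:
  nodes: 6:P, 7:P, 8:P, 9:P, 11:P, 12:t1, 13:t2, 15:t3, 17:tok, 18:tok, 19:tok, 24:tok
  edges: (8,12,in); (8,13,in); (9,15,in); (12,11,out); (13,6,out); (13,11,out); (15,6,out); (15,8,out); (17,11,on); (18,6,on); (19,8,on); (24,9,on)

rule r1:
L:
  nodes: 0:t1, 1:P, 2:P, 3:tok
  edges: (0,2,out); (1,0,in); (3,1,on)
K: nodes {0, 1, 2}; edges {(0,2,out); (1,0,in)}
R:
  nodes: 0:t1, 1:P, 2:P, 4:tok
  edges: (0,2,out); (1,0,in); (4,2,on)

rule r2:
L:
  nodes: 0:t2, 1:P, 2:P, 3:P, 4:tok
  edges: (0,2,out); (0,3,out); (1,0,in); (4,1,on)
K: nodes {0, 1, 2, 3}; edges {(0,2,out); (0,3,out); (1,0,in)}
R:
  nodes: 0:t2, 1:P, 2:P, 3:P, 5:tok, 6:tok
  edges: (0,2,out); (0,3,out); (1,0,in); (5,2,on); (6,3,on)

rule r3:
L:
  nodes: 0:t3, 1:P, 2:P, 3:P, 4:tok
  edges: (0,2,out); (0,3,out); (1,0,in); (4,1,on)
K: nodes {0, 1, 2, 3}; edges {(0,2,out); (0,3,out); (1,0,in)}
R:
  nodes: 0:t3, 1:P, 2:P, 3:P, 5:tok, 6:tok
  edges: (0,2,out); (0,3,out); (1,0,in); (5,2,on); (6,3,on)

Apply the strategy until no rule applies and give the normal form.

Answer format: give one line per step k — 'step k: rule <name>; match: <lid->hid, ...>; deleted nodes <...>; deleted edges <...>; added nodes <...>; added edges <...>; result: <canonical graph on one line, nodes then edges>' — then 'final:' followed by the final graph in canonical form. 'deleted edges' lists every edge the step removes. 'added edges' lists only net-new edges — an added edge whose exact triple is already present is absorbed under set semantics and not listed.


step 1: rule r1; match: 0->12, 1->8, 2->11, 3->19; deleted nodes 19; deleted edges (19,8,on); added nodes 25; added edges (25,11,on); result: nodes: 6:P, 7:P, 8:P, 9:P, 11:P, 12:t1, 13:t2, 15:t3, 17:tok, 18:tok, 24:tok, 25:tok edges: (8,12,in); (8,13,in); (9,15,in); (12,11,out); (13,6,out); (13,11,out); (15,6,out); (15,8,out); (17,11,on); (18,6,on); (24,9,on); (25,11,on)
step 2: rule r3; match: 0->15, 1->9, 2->6, 3->8, 4->24; deleted nodes 24; deleted edges (24,9,on); added nodes 26, 27; added edges (26,6,on); (27,8,on); result: nodes: 6:P, 7:P, 8:P, 9:P, 11:P, 12:t1, 13:t2, 15:t3, 17:tok, 18:tok, 25:tok, 26:tok, 27:tok edges: (8,12,in); (8,13,in); (9,15,in); (12,11,out); (13,6,out); (13,11,out); (15,6,out); (15,8,out); (17,11,on); (18,6,on); (25,11,on); (26,6,on); (27,8,on)
step 3: rule r1; match: 0->12, 1->8, 2->11, 3->27; deleted nodes 27; deleted edges (27,8,on); added nodes 28; added edges (28,11,on); result: nodes: 6:P, 7:P, 8:P, 9:P, 11:P, 12:t1, 13:t2, 15:t3, 17:tok, 18:tok, 25:tok, 26:tok, 28:tok edges: (8,12,in); (8,13,in); (9,15,in); (12,11,out); (13,6,out); (13,11,out); (15,6,out); (15,8,out); (17,11,on); (18,6,on); (25,11,on); (26,6,on); (28,11,on)
final:
nodes: 6:P, 7:P, 8:P, 9:P, 11:P, 12:t1, 13:t2, 15:t3, 17:tok, 18:tok, 25:tok, 26:tok, 28:tok
edges: (8,12,in); (8,13,in); (9,15,in); (12,11,out); (13,6,out); (13,11,out); (15,6,out); (15,8,out); (17,11,on); (18,6,on); (25,11,on); (26,6,on); (28,11,on)


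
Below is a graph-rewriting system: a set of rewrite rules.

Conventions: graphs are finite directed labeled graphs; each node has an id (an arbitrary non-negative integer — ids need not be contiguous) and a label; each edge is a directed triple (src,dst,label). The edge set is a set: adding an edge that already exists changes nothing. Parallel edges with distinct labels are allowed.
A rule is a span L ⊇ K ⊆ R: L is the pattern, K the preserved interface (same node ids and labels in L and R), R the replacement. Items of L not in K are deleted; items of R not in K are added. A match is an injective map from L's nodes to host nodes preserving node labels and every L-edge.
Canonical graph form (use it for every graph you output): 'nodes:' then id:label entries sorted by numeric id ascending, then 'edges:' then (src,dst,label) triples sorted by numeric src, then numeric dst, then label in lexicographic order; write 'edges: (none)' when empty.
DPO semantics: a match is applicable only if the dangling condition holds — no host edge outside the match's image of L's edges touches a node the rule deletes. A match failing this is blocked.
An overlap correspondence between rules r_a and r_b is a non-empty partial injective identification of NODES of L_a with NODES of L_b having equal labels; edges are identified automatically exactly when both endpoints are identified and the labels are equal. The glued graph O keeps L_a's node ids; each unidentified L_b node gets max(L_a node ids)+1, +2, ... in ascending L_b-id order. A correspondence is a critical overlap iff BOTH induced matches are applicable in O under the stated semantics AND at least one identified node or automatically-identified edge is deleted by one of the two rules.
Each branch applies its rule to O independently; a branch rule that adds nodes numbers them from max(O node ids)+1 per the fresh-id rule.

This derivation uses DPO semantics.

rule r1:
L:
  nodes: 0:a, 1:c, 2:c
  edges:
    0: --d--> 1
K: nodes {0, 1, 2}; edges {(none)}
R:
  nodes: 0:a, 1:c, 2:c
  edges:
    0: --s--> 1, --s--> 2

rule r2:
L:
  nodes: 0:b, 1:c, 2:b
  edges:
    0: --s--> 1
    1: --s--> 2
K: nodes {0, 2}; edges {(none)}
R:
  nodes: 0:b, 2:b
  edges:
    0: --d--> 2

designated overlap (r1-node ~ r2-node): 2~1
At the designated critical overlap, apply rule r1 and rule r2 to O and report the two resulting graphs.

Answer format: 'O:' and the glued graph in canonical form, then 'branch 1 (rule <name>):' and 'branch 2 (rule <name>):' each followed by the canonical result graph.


O:
nodes: 0:a, 1:c, 2:c, 3:b, 4:b
edges: (0,1,d); (2,4,s); (3,2,s)
branch 1 (rule r1):
nodes: 0:a, 1:c, 2:c, 3:b, 4:b
edges: (0,1,s); (0,2,s); (2,4,s); (3,2,s)
branch 2 (rule r2):
nodes: 0:a, 1:c, 3:b, 4:b
edges: (0,1,d); (3,4,d)


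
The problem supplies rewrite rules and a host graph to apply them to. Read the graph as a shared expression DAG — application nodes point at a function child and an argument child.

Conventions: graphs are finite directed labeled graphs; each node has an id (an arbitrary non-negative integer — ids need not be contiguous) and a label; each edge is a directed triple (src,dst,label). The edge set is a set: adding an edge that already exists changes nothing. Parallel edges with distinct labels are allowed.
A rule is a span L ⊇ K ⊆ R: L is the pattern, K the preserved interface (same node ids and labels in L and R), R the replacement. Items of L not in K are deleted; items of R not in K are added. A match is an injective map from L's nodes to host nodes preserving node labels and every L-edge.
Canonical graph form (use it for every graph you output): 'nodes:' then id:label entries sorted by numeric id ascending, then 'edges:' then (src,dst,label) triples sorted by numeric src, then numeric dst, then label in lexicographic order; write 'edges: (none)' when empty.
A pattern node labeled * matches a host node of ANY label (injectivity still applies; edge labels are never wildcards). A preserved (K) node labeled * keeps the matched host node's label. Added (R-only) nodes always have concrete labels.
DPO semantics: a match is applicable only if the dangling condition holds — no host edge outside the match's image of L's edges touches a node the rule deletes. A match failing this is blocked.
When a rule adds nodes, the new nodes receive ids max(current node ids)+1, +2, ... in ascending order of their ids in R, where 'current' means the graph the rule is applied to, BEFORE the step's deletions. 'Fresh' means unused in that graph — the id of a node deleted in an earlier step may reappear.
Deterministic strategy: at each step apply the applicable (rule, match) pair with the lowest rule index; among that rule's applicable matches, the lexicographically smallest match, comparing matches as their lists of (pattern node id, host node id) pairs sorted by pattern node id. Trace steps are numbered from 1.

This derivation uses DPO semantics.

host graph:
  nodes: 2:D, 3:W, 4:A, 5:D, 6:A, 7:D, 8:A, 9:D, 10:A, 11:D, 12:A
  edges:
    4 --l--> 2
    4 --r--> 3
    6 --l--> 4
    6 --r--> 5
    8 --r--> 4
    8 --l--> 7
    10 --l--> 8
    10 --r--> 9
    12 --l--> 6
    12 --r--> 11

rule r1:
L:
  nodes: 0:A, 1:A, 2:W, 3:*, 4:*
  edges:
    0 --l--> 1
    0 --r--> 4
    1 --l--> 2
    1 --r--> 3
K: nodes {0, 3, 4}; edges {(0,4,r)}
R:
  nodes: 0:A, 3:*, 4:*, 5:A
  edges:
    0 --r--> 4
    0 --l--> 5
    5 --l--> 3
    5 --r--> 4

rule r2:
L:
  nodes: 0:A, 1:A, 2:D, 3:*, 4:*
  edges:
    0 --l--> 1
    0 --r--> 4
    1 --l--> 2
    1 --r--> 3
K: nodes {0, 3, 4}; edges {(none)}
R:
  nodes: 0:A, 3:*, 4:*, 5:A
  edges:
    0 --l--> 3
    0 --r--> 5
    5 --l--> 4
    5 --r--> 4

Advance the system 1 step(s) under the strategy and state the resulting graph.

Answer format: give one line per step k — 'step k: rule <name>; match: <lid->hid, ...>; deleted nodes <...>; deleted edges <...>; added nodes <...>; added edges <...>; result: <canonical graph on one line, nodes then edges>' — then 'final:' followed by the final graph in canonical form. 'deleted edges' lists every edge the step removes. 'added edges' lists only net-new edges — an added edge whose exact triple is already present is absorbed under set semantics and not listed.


step 1: rule r2; match: 0->10, 1->8, 2->7, 3->4, 4->9; deleted nodes 7, 8; deleted edges (8,4,r); (8,7,l); (10,8,l); (10,9,r); added nodes 13; added edges (10,4,l); (10,13,r); (13,9,l); (13,9,r); result: nodes: 2:D, 3:W, 4:A, 5:D, 6:A, 9:D, 10:A, 11:D, 12:A, 13:A edges: (4,2,l); (4,3,r); (6,4,l); (6,5,r); (10,4,l); (10,13,r); (12,6,l); (12,11,r); (13,9,l); (13,9,r)
final:
nodes: 2:D, 3:W, 4:A, 5:D, 6:A, 9:D, 10:A, 11:D, 12:A, 13:A
edges: (4,2,l); (4,3,r); (6,4,l); (6,5,r); (10,4,l); (10,13,r); (12,6,l); (12,11,r); (13,9,l); (13,9,r)


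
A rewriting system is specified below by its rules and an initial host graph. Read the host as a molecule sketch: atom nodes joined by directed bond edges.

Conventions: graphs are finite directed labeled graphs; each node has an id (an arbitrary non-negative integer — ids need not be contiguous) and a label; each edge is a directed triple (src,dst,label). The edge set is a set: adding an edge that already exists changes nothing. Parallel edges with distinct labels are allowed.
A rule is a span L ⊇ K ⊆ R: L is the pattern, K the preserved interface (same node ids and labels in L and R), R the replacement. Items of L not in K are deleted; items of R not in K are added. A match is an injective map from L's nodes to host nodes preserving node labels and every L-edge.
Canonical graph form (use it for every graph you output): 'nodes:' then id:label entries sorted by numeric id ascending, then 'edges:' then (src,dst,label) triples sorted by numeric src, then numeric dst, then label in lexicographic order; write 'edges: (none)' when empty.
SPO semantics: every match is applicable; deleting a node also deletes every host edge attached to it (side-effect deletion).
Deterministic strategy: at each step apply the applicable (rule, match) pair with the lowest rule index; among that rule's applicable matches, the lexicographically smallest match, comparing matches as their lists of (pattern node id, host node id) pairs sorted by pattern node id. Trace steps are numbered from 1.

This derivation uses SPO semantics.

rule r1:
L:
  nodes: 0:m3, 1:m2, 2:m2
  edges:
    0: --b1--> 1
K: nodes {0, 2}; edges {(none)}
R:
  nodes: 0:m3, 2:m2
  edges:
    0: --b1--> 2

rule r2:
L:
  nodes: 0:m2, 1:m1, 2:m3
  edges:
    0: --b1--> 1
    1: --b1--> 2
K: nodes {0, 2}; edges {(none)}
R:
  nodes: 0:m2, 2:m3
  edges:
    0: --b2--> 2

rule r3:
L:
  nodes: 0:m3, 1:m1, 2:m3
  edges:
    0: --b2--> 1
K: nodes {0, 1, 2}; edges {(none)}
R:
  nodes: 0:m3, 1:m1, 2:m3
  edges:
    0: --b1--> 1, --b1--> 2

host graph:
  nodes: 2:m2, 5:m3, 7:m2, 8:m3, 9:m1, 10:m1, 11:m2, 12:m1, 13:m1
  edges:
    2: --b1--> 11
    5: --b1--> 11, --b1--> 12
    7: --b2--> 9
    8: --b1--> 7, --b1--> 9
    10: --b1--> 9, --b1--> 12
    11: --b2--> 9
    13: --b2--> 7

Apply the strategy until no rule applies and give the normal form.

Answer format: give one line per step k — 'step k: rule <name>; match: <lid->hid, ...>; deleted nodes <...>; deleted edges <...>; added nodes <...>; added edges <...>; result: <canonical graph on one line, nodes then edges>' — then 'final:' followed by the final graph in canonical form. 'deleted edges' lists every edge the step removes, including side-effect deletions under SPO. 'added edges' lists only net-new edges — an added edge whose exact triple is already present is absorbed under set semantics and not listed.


step 1: rule r1; match: 0->5, 1->11, 2->2; deleted nodes 11; deleted edges (2,11,b1); (5,11,b1); (11,9,b2); added nodes (none); added edges (5,2,b1); result: nodes: 2:m2, 5:m3, 7:m2, 8:m3, 9:m1, 10:m1, 12:m1, 13:m1 edges: (5,2,b1); (5,12,b1); (7,9,b2); (8,7,b1); (8,9,b1); (10,9,b1); (10,12,b1); (13,7,b2)
step 2: rule r1; match: 0->5, 1->2, 2->7; deleted nodes 2; deleted edges (5,2,b1); added nodes (none); added edges (5,7,b1); result: nodes: 5:m3, 7:m2, 8:m3, 9:m1, 10:m1, 12:m1, 13:m1 edges: (5,7,b1); (5,12,b1); (7,9,b2); (8,7,b1); (8,9,b1); (10,9,b1); (10,12,b1); (13,7,b2)
final:
nodes: 5:m3, 7:m2, 8:m3, 9:m1, 10:m1, 12:m1, 13:m1
edges: (5,7,b1); (5,12,b1); (7,9,b2); (8,7,b1); (8,9,b1); (10,9,b1); (10,12,b1); (13,7,b2)


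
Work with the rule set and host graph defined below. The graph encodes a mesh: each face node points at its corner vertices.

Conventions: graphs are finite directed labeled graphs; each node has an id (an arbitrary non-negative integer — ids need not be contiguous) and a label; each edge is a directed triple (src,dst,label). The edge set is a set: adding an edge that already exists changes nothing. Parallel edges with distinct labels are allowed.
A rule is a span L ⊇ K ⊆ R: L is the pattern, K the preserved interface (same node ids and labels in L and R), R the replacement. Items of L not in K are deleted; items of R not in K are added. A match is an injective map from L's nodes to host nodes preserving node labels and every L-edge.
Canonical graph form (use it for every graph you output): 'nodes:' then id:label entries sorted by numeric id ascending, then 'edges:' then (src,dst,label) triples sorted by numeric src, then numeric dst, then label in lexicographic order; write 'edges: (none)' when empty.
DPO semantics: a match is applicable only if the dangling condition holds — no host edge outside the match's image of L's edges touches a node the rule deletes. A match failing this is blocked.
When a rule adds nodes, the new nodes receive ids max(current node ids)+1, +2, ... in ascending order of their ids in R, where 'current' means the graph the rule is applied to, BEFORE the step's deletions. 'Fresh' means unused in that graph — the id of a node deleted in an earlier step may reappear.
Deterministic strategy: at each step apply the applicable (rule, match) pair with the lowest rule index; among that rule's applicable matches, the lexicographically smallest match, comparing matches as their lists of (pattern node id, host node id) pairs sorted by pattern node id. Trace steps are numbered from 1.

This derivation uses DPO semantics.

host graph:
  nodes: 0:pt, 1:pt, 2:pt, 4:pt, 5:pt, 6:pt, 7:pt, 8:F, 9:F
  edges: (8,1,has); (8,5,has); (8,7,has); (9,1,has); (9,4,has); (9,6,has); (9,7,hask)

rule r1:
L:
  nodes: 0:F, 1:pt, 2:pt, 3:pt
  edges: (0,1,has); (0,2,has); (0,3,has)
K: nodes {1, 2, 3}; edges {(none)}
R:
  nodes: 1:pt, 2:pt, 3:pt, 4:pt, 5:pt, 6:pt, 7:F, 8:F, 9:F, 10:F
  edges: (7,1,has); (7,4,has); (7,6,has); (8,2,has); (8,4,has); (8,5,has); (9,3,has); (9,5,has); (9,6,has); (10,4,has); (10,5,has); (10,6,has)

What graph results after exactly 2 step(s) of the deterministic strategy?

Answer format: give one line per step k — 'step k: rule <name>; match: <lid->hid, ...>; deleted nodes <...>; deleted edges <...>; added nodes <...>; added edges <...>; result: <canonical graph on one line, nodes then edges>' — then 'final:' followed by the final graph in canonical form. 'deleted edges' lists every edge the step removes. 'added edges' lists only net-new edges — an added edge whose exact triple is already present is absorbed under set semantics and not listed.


step 1: rule r1; match: 0->8, 1->1, 2->5, 3->7; deleted nodes 8; deleted edges (8,1,has); (8,5,has); (8,7,has); added nodes 10, 11, 12, 13, 14, 15, 16; added edges (13,1,has); (13,10,has); (13,12,has); (14,5,has); (14,10,has); (14,11,has); (15,7,has); (15,11,has); (15,12,has); (16,10,has); (16,11,has); (16,12,has); result: nodes: 0:pt, 1:pt, 2:pt, 4:pt, 5:pt, 6:pt, 7:pt, 9:F, 10:pt, 11:pt, 12:pt, 13:F, 14:F, 15:F, 16:F edges: (9,1,has); (9,4,has); (9,6,has); (9,7,hask); (13,1,has); (13,10,has); (13,12,has); (14,5,has); (14,10,has); (14,11,has); (15,7,has); (15,11,has); (15,12,has); (16,10,has); (16,11,has); (16,12,has)
step 2: rule r1; match: 0->13, 1->1, 2->10, 3->12; deleted nodes 13; deleted edges (13,1,has); (13,10,has); (13,12,has); added nodes 17, 18, 19, 20, 21, 22, 23; added edges (20,1,has); (20,17,has); (20,19,has); (21,10,has); (21,17,has); (21,18,has); (22,12,has); (22,18,has); (22,19,has); (23,17,has); (23,18,has); (23,19,has); result: nodes: 0:pt, 1:pt, 2:pt, 4:pt, 5:pt, 6:pt, 7:pt, 9:F, 10:pt, 11:pt, 12:pt, 14:F, 15:F, 16:F, 17:pt, 18:pt, 19:pt, 20:F, 21:F, 22:F, 23:F edges: (9,1,has); (9,4,has); (9,6,has); (9,7,hask); (14,5,has); (14,10,has); (14,11,has); (15,7,has); (15,11,has); (15,12,has); (16,10,has); (16,11,has); (16,12,has); (20,1,has); (20,17,has); (20,19,has); (21,10,has); (21,17,has); (21,18,has); (22,12,has); (22,18,has); (22,19,has); (23,17,has); (23,18,has); (23,19,has)
final:
nodes: 0:pt, 1:pt, 2:pt, 4:pt, 5:pt, 6:pt, 7:pt, 9:F, 10:pt, 11:pt, 12:pt, 14:F, 15:F, 16:F, 17:pt, 18:pt, 19:pt, 20:F, 21:F, 22:F, 23:F
edges: (9,1,has); (9,4,has); (9,6,has); (9,7,hask); (14,5,has); (14,10,has); (14,11,has); (15,7,has); (15,11,has); (15,12,has); (16,10,has); (16,11,has); (16,12,has); (20,1,has); (20,17,has); (20,19,has); (21,10,has); (21,17,has); (21,18,has); (22,12,has); (22,18,has); (22,19,has); (23,17,has); (23,18,has); (23,19,has)
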